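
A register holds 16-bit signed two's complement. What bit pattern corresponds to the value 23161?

0101101001111001

23161 is non-negative, so write it directly in 16 bits: 0101101001111001.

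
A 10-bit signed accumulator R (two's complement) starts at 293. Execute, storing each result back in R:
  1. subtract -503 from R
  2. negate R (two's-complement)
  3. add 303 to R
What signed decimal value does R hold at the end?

-493

Start: R = 293 = 0100100101.
R = 293 − (-503) = 796; wraps to -228 = 1100011100
R = −(-228) = 228 = 0011100100
R = 228 + 303 = 531; wraps to -493 = 1000010011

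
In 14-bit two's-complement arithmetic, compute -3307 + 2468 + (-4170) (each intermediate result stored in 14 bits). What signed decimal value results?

-3307 + 2468 = -839 (11110010111001)
-839 + (-4170) = -5009 (10110001101111)

-5009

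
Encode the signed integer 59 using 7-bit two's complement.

59 is non-negative, so write it directly in 7 bits: 0111011.

0111011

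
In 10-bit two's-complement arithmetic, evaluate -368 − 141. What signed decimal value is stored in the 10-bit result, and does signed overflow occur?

-509; no overflow

-368 → 1010010000
141 → 0010001101
Subtract via negate-and-add: invert 0010001101 + 1 = 1101110011 (i.e. -141).
  1010010000
+ 1101110011
= 1000000011  (discard carry-out 1)
Result 1000000011: MSB = 1 → 515 − 1024 = -509.
Both addends (after negating the subtrahend) are negative and so is the stored result: no signed overflow.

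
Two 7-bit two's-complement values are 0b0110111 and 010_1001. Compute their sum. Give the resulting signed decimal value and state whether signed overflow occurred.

0b0110111 → 0110111 = 55 (signed)
010_1001 → 0101001 = 41 (signed)
  0110111
+ 0101001
= 1100000
Result 1100000: MSB = 1 → 96 − 128 = -32.
Both addends are non-negative but the stored result is negative: signed overflow. The true value 55 + 41 = 96 lies outside [-64, 63].

-32; overflow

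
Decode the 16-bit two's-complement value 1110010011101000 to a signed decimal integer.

-6936

MSB is 1, so the value is negative.
Invert: 0001101100010111. Add 1: 0001101100011000 = 6936. So the value is −6936.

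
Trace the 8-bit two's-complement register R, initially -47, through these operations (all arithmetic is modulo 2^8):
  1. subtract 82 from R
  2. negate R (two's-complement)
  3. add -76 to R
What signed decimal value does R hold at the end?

53

Start: R = -47 = 11010001.
R = -47 − 82 = -129; wraps to 127 = 01111111
R = −(127) = -127 = 10000001
R = -127 + (-76) = -203; wraps to 53 = 00110101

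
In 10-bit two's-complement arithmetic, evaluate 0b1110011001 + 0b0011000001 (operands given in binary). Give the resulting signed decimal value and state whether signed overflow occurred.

90; no overflow

0b1110011001 → 1110011001 = -103 (signed)
0b0011000001 → 0011000001 = 193 (signed)
  1110011001
+ 0011000001
= 0001011010  (discard carry-out 1)
Result 0001011010: MSB = 0 → value 90.
Addends have opposite signs, so signed overflow cannot occur.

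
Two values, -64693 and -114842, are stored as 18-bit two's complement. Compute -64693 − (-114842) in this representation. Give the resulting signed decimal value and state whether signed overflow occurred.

-64693 → 110000001101001011
-114842 → 100011111101100110
Subtract via negate-and-add: invert 100011111101100110 + 1 = 011100000010011010 (i.e. 114842).
  110000001101001011
+ 011100000010011010
= 001100001111100101  (discard carry-out 1)
Result 001100001111100101: MSB = 0 → value 50149.
Addends (after negating the subtrahend) have opposite signs, so signed overflow cannot occur.

50149; no overflow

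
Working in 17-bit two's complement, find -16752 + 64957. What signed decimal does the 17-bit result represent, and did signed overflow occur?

48205; no overflow

-16752 → 11011111010010000
64957 → 01111110110111101
  11011111010010000
+ 01111110110111101
= 01011110001001101  (discard carry-out 1)
Result 01011110001001101: MSB = 0 → value 48205.
Addends have opposite signs, so signed overflow cannot occur.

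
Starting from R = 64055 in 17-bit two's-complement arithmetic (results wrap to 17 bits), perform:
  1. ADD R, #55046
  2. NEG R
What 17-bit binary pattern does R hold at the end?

Start: R = 64055 = 01111101000110111.
R = 64055 + 55046 = 119101; wraps to -11971 = 11101000100111101
R = −(-11971) = 11971 = 00010111011000011

00010111011000011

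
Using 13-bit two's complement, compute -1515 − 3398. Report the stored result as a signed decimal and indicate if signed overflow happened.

3279; overflow

-1515 → 1101000010101
3398 → 0110101000110
Subtract via negate-and-add: invert 0110101000110 + 1 = 1001010111010 (i.e. -3398).
  1101000010101
+ 1001010111010
= 0110011001111  (discard carry-out 1)
Result 0110011001111: MSB = 0 → value 3279.
Both addends (after negating the subtrahend) are negative but the stored result is non-negative: signed overflow. The true value -1515 − 3398 = -4913 lies outside [-4096, 4095].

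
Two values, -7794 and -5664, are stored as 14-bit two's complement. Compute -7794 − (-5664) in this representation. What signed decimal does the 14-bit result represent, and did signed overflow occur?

-7794 → 10000110001110
-5664 → 10100111100000
Subtract via negate-and-add: invert 10100111100000 + 1 = 01011000100000 (i.e. 5664).
  10000110001110
+ 01011000100000
= 11011110101110
Result 11011110101110: MSB = 1 → 14254 − 16384 = -2130.
Addends (after negating the subtrahend) have opposite signs, so signed overflow cannot occur.

-2130; no overflow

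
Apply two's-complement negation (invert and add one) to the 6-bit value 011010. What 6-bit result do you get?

100110

Invert: 100101. Add 1: 100110.
Check: 011010 = 26, 100110 = -26.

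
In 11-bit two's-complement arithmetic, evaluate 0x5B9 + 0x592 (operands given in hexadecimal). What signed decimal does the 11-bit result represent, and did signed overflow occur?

843; overflow

0x5B9 = 10110111001 = -583 (signed)
0x592 = 10110010010 = -622 (signed)
  10110111001
+ 10110010010
= 01101001011  (discard carry-out 1)
Result 01101001011: MSB = 0 → value 843.
Both addends are negative but the stored result is non-negative: signed overflow. The true value -583 + (-622) = -1205 lies outside [-1024, 1023].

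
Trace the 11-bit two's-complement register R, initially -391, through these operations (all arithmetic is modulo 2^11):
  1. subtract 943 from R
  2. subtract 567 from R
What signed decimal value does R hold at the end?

Start: R = -391 = 11001111001.
R = -391 − 943 = -1334; wraps to 714 = 01011001010
R = 714 − 567 = 147 = 00010010011

147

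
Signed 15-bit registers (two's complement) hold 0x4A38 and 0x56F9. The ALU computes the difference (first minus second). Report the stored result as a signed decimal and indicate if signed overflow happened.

0x4A38 = 100101000111000 = -13768 (signed)
0x56F9 = 101011011111001 = -10503 (signed)
Subtract via negate-and-add: invert 101011011111001 + 1 = 010100100000111 (i.e. 10503).
  100101000111000
+ 010100100000111
= 111001100111111
Result 111001100111111: MSB = 1 → 29503 − 32768 = -3265.
Addends (after negating the subtrahend) have opposite signs, so signed overflow cannot occur.

-3265; no overflow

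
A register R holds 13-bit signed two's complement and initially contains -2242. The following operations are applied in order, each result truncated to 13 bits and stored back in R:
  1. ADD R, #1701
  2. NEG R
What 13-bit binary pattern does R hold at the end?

Start: R = -2242 = 1011100111110.
R = -2242 + 1701 = -541 = 1110111100011
R = −(-541) = 541 = 0001000011101

0001000011101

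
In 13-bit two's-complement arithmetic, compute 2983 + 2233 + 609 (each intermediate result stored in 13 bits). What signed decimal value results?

2983 + 2233 = 5216 → wraps to -2976 (1010001100000)
-2976 + 609 = -2367 (1011011000001)

-2367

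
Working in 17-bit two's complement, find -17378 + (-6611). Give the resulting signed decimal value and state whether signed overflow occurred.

-23989; no overflow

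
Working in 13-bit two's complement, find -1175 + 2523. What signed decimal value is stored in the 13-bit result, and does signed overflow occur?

-1175 → 1101101101001
2523 → 0100111011011
  1101101101001
+ 0100111011011
= 0010101000100  (discard carry-out 1)
Result 0010101000100: MSB = 0 → value 1348.
Addends have opposite signs, so signed overflow cannot occur.

1348; no overflow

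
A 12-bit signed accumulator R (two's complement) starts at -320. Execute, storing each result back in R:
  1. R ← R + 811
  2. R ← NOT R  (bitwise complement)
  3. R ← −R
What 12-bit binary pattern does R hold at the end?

000111101100

Start: R = -320 = 111011000000.
R = -320 + 811 = 491 = 000111101011
R = NOT 000111101011 = 111000010100 = -492
R = −(-492) = 492 = 000111101100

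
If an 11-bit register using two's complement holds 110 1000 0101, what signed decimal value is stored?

-379

MSB is 1, so the value is negative.
Invert: 00101111010. Add 1: 00101111011 = 379. So the value is −379.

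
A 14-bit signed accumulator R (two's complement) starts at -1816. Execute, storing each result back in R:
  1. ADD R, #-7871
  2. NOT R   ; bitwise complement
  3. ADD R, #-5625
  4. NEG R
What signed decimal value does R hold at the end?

-4061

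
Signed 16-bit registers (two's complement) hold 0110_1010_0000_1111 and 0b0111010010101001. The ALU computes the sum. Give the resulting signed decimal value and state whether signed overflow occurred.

-8520; overflow

0110_1010_0000_1111 → 0110101000001111 = 27151 (signed)
0b0111010010101001 → 0111010010101001 = 29865 (signed)
  0110101000001111
+ 0111010010101001
= 1101111010111000
Result 1101111010111000: MSB = 1 → 57016 − 65536 = -8520.
Both addends are non-negative but the stored result is negative: signed overflow. The true value 27151 + 29865 = 57016 lies outside [-32768, 32767].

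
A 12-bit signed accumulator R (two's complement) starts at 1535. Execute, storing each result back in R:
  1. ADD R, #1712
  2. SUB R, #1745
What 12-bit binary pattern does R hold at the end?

Start: R = 1535 = 010111111111.
R = 1535 + 1712 = 3247; wraps to -849 = 110010101111
R = -849 − 1745 = -2594; wraps to 1502 = 010111011110

010111011110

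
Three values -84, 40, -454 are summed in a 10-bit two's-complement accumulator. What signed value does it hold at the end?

-498

-84 + 40 = -44 (1111010100)
-44 + (-454) = -498 (1000001110)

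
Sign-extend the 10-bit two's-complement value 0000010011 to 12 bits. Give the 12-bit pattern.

MSB of 0000010011 is 0; replicate it into the new high bits.
00|0000010011 → 000000010011 (still 19).

000000010011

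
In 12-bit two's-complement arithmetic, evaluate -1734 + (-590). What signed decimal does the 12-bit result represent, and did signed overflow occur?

-1734 → 100100111010
-590 → 110110110010
  100100111010
+ 110110110010
= 011011101100  (discard carry-out 1)
Result 011011101100: MSB = 0 → value 1772.
Both addends are negative but the stored result is non-negative: signed overflow. The true value -1734 + (-590) = -2324 lies outside [-2048, 2047].

1772; overflow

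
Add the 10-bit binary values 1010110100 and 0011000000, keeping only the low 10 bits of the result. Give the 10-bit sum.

  1010110100
+ 0011000000
= 1101110100

1101110100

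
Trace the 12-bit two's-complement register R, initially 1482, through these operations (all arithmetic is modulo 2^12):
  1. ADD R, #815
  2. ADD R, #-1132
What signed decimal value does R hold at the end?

Start: R = 1482 = 010111001010.
R = 1482 + 815 = 2297; wraps to -1799 = 100011111001
R = -1799 + (-1132) = -2931; wraps to 1165 = 010010001101

1165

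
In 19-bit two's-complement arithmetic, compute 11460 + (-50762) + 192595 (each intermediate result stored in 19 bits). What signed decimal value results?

11460 + (-50762) = -39302 (1110110011001111010)
-39302 + 192595 = 153293 (0100101011011001101)

153293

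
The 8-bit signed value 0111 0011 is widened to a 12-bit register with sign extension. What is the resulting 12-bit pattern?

000001110011

MSB of 01110011 is 0; replicate it into the new high bits.
0000|01110011 → 000001110011 (still 115).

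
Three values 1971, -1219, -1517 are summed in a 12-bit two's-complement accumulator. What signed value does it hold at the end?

-765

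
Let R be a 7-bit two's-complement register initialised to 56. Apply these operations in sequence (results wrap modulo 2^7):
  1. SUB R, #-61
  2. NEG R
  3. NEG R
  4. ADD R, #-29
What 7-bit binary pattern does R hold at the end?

Start: R = 56 = 0111000.
R = 56 − (-61) = 117; wraps to -11 = 1110101
R = −(-11) = 11 = 0001011
R = −(11) = -11 = 1110101
R = -11 + (-29) = -40 = 1011000

1011000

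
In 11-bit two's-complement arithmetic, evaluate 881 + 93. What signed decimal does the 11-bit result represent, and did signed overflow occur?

974; no overflow

881 → 01101110001
93 → 00001011101
  01101110001
+ 00001011101
= 01111001110
Result 01111001110: MSB = 0 → value 974.
Both addends are non-negative and so is the stored result: no signed overflow.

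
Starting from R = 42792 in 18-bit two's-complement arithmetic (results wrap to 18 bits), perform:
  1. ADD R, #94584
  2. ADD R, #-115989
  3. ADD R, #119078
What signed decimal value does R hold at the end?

Start: R = 42792 = 001010011100101000.
R = 42792 + 94584 = 137376; wraps to -124768 = 100001100010100000
R = -124768 + (-115989) = -240757; wraps to 21387 = 000101001110001011
R = 21387 + 119078 = 140465; wraps to -121679 = 100010010010110001

-121679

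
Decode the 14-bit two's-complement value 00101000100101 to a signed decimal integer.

MSB is 0, so the value is non-negative: 00101000100101 = 2597.

2597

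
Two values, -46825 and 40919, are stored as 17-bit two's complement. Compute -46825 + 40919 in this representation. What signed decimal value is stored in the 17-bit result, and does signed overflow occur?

-5906; no overflow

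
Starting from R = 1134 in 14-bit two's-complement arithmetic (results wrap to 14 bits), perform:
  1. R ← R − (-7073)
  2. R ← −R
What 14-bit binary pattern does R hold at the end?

Start: R = 1134 = 00010001101110.
R = 1134 − (-7073) = 8207; wraps to -8177 = 10000000001111
R = −(-8177) = 8177 = 01111111110001

01111111110001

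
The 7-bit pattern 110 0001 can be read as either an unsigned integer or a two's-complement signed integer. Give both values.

unsigned = 97, signed = -31

Unsigned: 1100001 = 97.
Signed: MSB=1 → 97 − 128 = -31.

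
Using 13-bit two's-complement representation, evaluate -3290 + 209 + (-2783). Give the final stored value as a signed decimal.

2328

-3290 + 209 = -3081 (1001111110111)
-3081 + (-2783) = -5864 → wraps to 2328 (0100100011000)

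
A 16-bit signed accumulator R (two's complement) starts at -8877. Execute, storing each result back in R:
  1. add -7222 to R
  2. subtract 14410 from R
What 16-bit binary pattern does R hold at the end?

Start: R = -8877 = 1101110101010011.
R = -8877 + (-7222) = -16099 = 1100000100011101
R = -16099 − 14410 = -30509 = 1000100011010011

1000100011010011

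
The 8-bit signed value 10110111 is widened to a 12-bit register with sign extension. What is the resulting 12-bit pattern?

111110110111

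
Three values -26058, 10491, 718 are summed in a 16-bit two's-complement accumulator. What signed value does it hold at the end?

-26058 + 10491 = -15567 (1100001100110001)
-15567 + 718 = -14849 (1100010111111111)

-14849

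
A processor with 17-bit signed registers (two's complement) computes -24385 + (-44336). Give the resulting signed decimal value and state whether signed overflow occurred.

62351; overflow

-24385 → 11010000010111111
-44336 → 10101001011010000
  11010000010111111
+ 10101001011010000
= 01111001110001111  (discard carry-out 1)
Result 01111001110001111: MSB = 0 → value 62351.
Both addends are negative but the stored result is non-negative: signed overflow. The true value -24385 + (-44336) = -68721 lies outside [-65536, 65535].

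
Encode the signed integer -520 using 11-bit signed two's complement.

10111111000

|-520| = 520 = 01000001000 in 11 bits.
Invert the bits: 10111110111. Add 1: 10111111000.
Check: 10111111000 reads as 1528 − 2048 = -520.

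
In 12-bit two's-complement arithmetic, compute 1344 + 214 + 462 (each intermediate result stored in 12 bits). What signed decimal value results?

1344 + 214 = 1558 (011000010110)
1558 + 462 = 2020 (011111100100)

2020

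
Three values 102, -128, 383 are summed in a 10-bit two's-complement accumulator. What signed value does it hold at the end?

357

102 + (-128) = -26 (1111100110)
-26 + 383 = 357 (0101100101)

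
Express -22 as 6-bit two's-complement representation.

|-22| = 22 = 010110 in 6 bits.
Invert the bits: 101001. Add 1: 101010.

101010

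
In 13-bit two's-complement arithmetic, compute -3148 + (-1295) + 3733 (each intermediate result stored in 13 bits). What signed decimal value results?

-3148 + (-1295) = -4443 → wraps to 3749 (0111010100101)
3749 + 3733 = 7482 → wraps to -710 (1110100111010)

-710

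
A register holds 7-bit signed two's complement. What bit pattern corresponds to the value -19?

|-19| = 19 = 0010011 in 7 bits.
Invert the bits: 1101100. Add 1: 1101101.
Check: 1101101 reads as 109 − 128 = -19.

1101101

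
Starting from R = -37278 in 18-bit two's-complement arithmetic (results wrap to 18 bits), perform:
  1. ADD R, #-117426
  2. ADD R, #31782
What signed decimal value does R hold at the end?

Start: R = -37278 = 110110111001100010.
R = -37278 + (-117426) = -154704; wraps to 107440 = 011010001110110000
R = 107440 + 31782 = 139222; wraps to -122922 = 100001111111010110

-122922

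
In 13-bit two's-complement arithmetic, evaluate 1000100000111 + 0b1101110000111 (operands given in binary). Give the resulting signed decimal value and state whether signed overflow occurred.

3214; overflow

1000100000111 = -3833 (signed)
0b1101110000111 → 1101110000111 = -1145 (signed)
  1000100000111
+ 1101110000111
= 0110010001110  (discard carry-out 1)
Result 0110010001110: MSB = 0 → value 3214.
Both addends are negative but the stored result is non-negative: signed overflow. The true value -3833 + (-1145) = -4978 lies outside [-4096, 4095].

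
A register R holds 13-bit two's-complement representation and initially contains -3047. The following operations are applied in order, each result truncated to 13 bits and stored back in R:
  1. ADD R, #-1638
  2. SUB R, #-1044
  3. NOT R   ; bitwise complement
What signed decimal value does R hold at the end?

Start: R = -3047 = 1010000011001.
R = -3047 + (-1638) = -4685; wraps to 3507 = 0110110110011
R = 3507 − (-1044) = 4551; wraps to -3641 = 1000111000111
R = NOT 1000111000111 = 0111000111000 = 3640

3640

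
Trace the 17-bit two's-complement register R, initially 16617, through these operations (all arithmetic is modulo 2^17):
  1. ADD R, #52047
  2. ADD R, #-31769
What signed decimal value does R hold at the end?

36895

Start: R = 16617 = 00100000011101001.
R = 16617 + 52047 = 68664; wraps to -62408 = 10000110000111000
R = -62408 + (-31769) = -94177; wraps to 36895 = 01001000000011111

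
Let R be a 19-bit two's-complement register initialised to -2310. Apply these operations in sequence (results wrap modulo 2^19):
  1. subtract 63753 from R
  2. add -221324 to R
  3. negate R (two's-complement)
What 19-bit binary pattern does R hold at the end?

Start: R = -2310 = 1111111011011111010.
R = -2310 − 63753 = -66063 = 1101111110111110001
R = -66063 + (-221324) = -287387; wraps to 236901 = 0111001110101100101
R = −(236901) = -236901 = 1000110001010011011

1000110001010011011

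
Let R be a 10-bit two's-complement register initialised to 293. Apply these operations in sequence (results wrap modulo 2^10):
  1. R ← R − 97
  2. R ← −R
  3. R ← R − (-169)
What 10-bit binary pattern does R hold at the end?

Start: R = 293 = 0100100101.
R = 293 − 97 = 196 = 0011000100
R = −(196) = -196 = 1100111100
R = -196 − (-169) = -27 = 1111100101

1111100101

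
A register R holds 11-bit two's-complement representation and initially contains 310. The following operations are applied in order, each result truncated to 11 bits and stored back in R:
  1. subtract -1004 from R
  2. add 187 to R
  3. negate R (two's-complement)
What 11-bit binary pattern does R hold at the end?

01000100011

Start: R = 310 = 00100110110.
R = 310 − (-1004) = 1314; wraps to -734 = 10100100010
R = -734 + 187 = -547 = 10111011101
R = −(-547) = 547 = 01000100011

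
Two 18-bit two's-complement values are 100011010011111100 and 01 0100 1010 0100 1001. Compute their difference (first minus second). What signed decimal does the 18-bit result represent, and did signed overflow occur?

100011010011111100 = -117508 (signed)
01 0100 1010 0100 1001 → 010100101001001001 = 84553 (signed)
Subtract via negate-and-add: invert 010100101001001001 + 1 = 101011010110110111 (i.e. -84553).
  100011010011111100
+ 101011010110110111
= 001110101010110011  (discard carry-out 1)
Result 001110101010110011: MSB = 0 → value 60083.
Both addends (after negating the subtrahend) are negative but the stored result is non-negative: signed overflow. The true value -117508 − 84553 = -202061 lies outside [-131072, 131071].

60083; overflow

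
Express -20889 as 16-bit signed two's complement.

1010111001100111

|-20889| = 20889 = 0101000110011001 in 16 bits.
Invert the bits: 1010111001100110. Add 1: 1010111001100111.
Check: 1010111001100111 reads as 44647 − 65536 = -20889.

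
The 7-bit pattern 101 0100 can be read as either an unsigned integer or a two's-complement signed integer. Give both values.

Unsigned: 1010100 = 84.
Signed: MSB=1 → 84 − 128 = -44.

unsigned = 84, signed = -44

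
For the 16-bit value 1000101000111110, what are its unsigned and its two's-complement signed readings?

unsigned = 35390, signed = -30146

Unsigned: 1000101000111110 = 35390.
Signed: MSB=1 → 35390 − 65536 = -30146.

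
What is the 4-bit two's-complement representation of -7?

|-7| = 7 = 0111 in 4 bits.
Invert the bits: 1000. Add 1: 1001.
Check: 1001 reads as 9 − 16 = -7.

1001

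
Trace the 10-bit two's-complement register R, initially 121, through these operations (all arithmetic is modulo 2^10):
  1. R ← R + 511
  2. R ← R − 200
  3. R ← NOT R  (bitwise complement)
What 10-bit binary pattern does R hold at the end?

Start: R = 121 = 0001111001.
R = 121 + 511 = 632; wraps to -392 = 1001111000
R = -392 − 200 = -592; wraps to 432 = 0110110000
R = NOT 0110110000 = 1001001111 = -433

1001001111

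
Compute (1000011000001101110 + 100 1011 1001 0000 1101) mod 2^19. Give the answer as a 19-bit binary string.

0001110100101111011

  1000011000001101110
+ 1001011100100001101
= 0001110100101111011  (discard carry-out 1)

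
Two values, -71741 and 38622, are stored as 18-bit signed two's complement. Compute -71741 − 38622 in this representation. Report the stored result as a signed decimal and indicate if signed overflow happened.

-71741 → 101110011111000011
38622 → 001001011011011110
Subtract via negate-and-add: invert 001001011011011110 + 1 = 110110100100100010 (i.e. -38622).
  101110011111000011
+ 110110100100100010
= 100101000011100101  (discard carry-out 1)
Result 100101000011100101: MSB = 1 → 151781 − 262144 = -110363.
Both addends (after negating the subtrahend) are negative and so is the stored result: no signed overflow.

-110363; no overflow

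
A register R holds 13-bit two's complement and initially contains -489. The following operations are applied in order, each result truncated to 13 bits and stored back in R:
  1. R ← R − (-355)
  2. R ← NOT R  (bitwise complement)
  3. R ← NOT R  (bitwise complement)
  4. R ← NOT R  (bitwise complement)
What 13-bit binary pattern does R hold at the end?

Start: R = -489 = 1111000010111.
R = -489 − (-355) = -134 = 1111101111010
R = NOT 1111101111010 = 0000010000101 = 133
R = NOT 0000010000101 = 1111101111010 = -134
R = NOT 1111101111010 = 0000010000101 = 133

0000010000101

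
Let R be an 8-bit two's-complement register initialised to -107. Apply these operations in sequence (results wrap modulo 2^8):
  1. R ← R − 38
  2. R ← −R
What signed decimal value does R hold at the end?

Start: R = -107 = 10010101.
R = -107 − 38 = -145; wraps to 111 = 01101111
R = −(111) = -111 = 10010001

-111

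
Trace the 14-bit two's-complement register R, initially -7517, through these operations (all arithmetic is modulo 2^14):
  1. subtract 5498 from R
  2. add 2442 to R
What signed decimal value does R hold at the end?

Start: R = -7517 = 10001010100011.
R = -7517 − 5498 = -13015; wraps to 3369 = 00110100101001
R = 3369 + 2442 = 5811 = 01011010110011

5811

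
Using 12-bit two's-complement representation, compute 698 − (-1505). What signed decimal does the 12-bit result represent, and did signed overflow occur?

698 → 001010111010
-1505 → 101000011111
Subtract via negate-and-add: invert 101000011111 + 1 = 010111100001 (i.e. 1505).
  001010111010
+ 010111100001
= 100010011011
Result 100010011011: MSB = 1 → 2203 − 4096 = -1893.
Both addends (after negating the subtrahend) are non-negative but the stored result is negative: signed overflow. The true value 698 − (-1505) = 2203 lies outside [-2048, 2047].

-1893; overflow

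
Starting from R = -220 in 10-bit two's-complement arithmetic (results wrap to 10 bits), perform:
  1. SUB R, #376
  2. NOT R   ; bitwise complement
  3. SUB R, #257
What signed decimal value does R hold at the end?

338

Start: R = -220 = 1100100100.
R = -220 − 376 = -596; wraps to 428 = 0110101100
R = NOT 0110101100 = 1001010011 = -429
R = -429 − 257 = -686; wraps to 338 = 0101010010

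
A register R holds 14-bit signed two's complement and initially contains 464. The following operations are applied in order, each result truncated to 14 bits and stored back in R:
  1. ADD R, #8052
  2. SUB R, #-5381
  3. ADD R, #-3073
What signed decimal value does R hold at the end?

-5560

Start: R = 464 = 00000111010000.
R = 464 + 8052 = 8516; wraps to -7868 = 10000101000100
R = -7868 − (-5381) = -2487 = 11011001001001
R = -2487 + (-3073) = -5560 = 10101001001000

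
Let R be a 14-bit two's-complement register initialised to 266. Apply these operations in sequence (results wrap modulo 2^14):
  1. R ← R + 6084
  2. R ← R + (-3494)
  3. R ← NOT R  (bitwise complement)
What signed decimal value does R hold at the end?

-2857

Start: R = 266 = 00000100001010.
R = 266 + 6084 = 6350 = 01100011001110
R = 6350 + (-3494) = 2856 = 00101100101000
R = NOT 00101100101000 = 11010011010111 = -2857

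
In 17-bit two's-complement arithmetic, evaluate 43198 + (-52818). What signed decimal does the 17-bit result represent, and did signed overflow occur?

-9620; no overflow

43198 → 01010100010111110
-52818 → 10011000110101110
  01010100010111110
+ 10011000110101110
= 11101101001101100
Result 11101101001101100: MSB = 1 → 121452 − 131072 = -9620.
Addends have opposite signs, so signed overflow cannot occur.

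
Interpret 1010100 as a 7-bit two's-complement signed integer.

-44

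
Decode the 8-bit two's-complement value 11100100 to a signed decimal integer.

MSB is 1, so the value is negative.
Invert: 00011011. Add 1: 00011100 = 28. So the value is −28.

-28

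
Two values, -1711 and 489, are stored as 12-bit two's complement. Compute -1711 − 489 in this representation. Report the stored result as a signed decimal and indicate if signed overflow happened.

1896; overflow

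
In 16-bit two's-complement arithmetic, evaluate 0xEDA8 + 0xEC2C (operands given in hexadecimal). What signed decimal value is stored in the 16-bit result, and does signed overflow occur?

0xEDA8 = 1110110110101000 = -4696 (signed)
0xEC2C = 1110110000101100 = -5076 (signed)
  1110110110101000
+ 1110110000101100
= 1101100111010100  (discard carry-out 1)
Result 1101100111010100: MSB = 1 → 55764 − 65536 = -9772.
Both addends are negative and so is the stored result: no signed overflow.

-9772; no overflow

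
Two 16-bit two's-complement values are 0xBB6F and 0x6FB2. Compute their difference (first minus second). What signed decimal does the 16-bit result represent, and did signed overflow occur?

19389; overflow

0xBB6F = 1011101101101111 = -17553 (signed)
0x6FB2 = 0110111110110010 = 28594 (signed)
Subtract via negate-and-add: invert 0110111110110010 + 1 = 1001000001001110 (i.e. -28594).
  1011101101101111
+ 1001000001001110
= 0100101110111101  (discard carry-out 1)
Result 0100101110111101: MSB = 0 → value 19389.
Both addends (after negating the subtrahend) are negative but the stored result is non-negative: signed overflow. The true value -17553 − 28594 = -46147 lies outside [-32768, 32767].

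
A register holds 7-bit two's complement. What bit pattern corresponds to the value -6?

|-6| = 6 = 0000110 in 7 bits.
Invert the bits: 1111001. Add 1: 1111010.
Check: 1111010 reads as 122 − 128 = -6.

1111010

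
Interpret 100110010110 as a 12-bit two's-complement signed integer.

MSB is 1, so the value is negative.
Unsigned reading: 2454. Subtract 2^12 = 4096: 2454 − 4096 = -1642.

-1642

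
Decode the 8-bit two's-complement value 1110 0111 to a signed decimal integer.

-25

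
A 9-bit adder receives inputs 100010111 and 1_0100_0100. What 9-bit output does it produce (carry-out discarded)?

001011011

  100010111
+ 101000100
= 001011011  (discard carry-out 1)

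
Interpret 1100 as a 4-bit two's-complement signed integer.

MSB is 1, so the value is negative.
Invert: 0011. Add 1: 0100 = 4. So the value is −4.

-4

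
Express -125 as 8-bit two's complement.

10000011

|-125| = 125 = 01111101 in 8 bits.
Invert the bits: 10000010. Add 1: 10000011.
Check: 10000011 reads as 131 − 256 = -125.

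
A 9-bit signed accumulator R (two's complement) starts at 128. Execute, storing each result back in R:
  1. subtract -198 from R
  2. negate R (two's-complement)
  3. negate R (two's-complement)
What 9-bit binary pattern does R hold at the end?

Start: R = 128 = 010000000.
R = 128 − (-198) = 326; wraps to -186 = 101000110
R = −(-186) = 186 = 010111010
R = −(186) = -186 = 101000110

101000110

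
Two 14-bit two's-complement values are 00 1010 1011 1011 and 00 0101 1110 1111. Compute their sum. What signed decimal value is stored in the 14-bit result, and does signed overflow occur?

4266; no overflow

00 1010 1011 1011 → 00101010111011 = 2747 (signed)
00 0101 1110 1111 → 00010111101111 = 1519 (signed)
  00101010111011
+ 00010111101111
= 01000010101010
Result 01000010101010: MSB = 0 → value 4266.
Both addends are non-negative and so is the stored result: no signed overflow.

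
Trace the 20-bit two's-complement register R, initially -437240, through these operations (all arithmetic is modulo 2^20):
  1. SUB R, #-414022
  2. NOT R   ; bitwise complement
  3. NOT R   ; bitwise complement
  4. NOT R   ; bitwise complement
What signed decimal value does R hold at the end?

Start: R = -437240 = 10010101010000001000.
R = -437240 − (-414022) = -23218 = 11111010010101001110
R = NOT 11111010010101001110 = 00000101101010110001 = 23217
R = NOT 00000101101010110001 = 11111010010101001110 = -23218
R = NOT 11111010010101001110 = 00000101101010110001 = 23217

23217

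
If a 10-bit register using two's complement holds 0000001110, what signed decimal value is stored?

14

MSB is 0, so the value is non-negative: 0000001110 = 14.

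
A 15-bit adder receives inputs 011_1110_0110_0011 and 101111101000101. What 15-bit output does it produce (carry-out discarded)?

  011111001100011
+ 101111101000101
= 001110110101000  (discard carry-out 1)

001110110101000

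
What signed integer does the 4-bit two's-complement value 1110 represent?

MSB is 1, so the value is negative.
Unsigned reading: 14. Subtract 2^4 = 16: 14 − 16 = -2.

-2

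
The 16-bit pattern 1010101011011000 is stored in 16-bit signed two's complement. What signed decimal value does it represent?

-21800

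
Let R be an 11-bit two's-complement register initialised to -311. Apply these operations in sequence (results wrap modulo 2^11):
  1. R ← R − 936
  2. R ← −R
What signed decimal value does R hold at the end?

Start: R = -311 = 11011001001.
R = -311 − 936 = -1247; wraps to 801 = 01100100001
R = −(801) = -801 = 10011011111

-801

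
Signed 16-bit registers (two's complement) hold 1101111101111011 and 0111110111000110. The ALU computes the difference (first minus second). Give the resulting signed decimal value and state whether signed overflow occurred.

25013; overflow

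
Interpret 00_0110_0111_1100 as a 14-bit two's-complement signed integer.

1660

MSB is 0, so the value is non-negative: 00011001111100 = 1660.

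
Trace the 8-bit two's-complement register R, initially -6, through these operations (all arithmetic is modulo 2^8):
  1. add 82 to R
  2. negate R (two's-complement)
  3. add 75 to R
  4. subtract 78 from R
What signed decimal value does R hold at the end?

Start: R = -6 = 11111010.
R = -6 + 82 = 76 = 01001100
R = −(76) = -76 = 10110100
R = -76 + 75 = -1 = 11111111
R = -1 − 78 = -79 = 10110001

-79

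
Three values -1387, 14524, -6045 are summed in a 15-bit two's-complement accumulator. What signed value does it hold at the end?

7092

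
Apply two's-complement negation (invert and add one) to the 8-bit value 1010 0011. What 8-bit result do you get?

Invert: 01011100. Add 1: 01011101.
Check: 10100011 = -93, 01011101 = 93.

01011101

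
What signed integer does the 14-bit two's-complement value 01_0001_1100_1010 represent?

MSB is 0, so the value is non-negative: 01000111001010 = 4554.

4554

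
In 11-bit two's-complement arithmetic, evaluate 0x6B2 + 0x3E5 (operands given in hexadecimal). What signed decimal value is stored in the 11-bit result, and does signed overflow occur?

0x6B2 = 11010110010 = -334 (signed)
0x3E5 = 01111100101 = 997 (signed)
  11010110010
+ 01111100101
= 01010010111  (discard carry-out 1)
Result 01010010111: MSB = 0 → value 663.
Addends have opposite signs, so signed overflow cannot occur.

663; no overflow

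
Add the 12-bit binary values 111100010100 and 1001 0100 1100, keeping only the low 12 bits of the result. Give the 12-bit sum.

100001100000

  111100010100
+ 100101001100
= 100001100000  (discard carry-out 1)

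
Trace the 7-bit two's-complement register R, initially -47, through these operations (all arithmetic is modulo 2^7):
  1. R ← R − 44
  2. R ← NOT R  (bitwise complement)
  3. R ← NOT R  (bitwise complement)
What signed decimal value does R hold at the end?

37

Start: R = -47 = 1010001.
R = -47 − 44 = -91; wraps to 37 = 0100101
R = NOT 0100101 = 1011010 = -38
R = NOT 1011010 = 0100101 = 37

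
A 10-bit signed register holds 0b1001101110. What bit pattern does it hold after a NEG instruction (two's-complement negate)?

0110010010

Invert: 0110010001. Add 1: 0110010010.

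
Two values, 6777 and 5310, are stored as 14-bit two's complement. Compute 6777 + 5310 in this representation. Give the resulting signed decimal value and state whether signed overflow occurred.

-4297; overflow

6777 → 01101001111001
5310 → 01010010111110
  01101001111001
+ 01010010111110
= 10111100110111
Result 10111100110111: MSB = 1 → 12087 − 16384 = -4297.
Both addends are non-negative but the stored result is negative: signed overflow. The true value 6777 + 5310 = 12087 lies outside [-8192, 8191].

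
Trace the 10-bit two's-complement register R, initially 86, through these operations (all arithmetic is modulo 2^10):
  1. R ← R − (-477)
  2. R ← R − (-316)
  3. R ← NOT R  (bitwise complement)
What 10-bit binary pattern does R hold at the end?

Start: R = 86 = 0001010110.
R = 86 − (-477) = 563; wraps to -461 = 1000110011
R = -461 − (-316) = -145 = 1101101111
R = NOT 1101101111 = 0010010000 = 144

0010010000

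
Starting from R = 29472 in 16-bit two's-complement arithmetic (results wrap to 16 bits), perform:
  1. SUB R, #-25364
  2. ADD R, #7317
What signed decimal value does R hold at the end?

-3383

Start: R = 29472 = 0111001100100000.
R = 29472 − (-25364) = 54836; wraps to -10700 = 1101011000110100
R = -10700 + 7317 = -3383 = 1111001011001001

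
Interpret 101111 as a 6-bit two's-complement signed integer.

MSB is 1, so the value is negative.
Unsigned reading: 47. Subtract 2^6 = 64: 47 − 64 = -17.

-17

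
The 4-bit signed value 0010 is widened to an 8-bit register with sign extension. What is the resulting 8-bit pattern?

00000010

MSB of 0010 is 0; replicate it into the new high bits.
0000|0010 → 00000010 (still 2).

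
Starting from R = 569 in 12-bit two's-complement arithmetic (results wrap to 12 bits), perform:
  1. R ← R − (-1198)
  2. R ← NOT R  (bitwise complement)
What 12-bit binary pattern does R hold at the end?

Start: R = 569 = 001000111001.
R = 569 − (-1198) = 1767 = 011011100111
R = NOT 011011100111 = 100100011000 = -1768

100100011000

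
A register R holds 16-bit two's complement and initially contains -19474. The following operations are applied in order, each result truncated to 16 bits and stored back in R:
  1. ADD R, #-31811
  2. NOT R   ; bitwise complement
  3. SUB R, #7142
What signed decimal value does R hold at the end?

Start: R = -19474 = 1011001111101110.
R = -19474 + (-31811) = -51285; wraps to 14251 = 0011011110101011
R = NOT 0011011110101011 = 1100100001010100 = -14252
R = -14252 − 7142 = -21394 = 1010110001101110

-21394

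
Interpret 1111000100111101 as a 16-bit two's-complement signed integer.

-3779

MSB is 1, so the value is negative.
Unsigned reading: 61757. Subtract 2^16 = 65536: 61757 − 65536 = -3779.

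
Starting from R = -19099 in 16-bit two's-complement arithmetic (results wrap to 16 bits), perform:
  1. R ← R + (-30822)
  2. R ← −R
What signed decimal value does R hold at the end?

-15615

Start: R = -19099 = 1011010101100101.
R = -19099 + (-30822) = -49921; wraps to 15615 = 0011110011111111
R = −(15615) = -15615 = 1100001100000001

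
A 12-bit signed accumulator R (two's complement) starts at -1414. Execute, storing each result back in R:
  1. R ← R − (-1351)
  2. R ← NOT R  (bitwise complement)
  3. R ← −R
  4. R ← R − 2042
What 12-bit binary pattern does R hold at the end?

011111001000

Start: R = -1414 = 101001111010.
R = -1414 − (-1351) = -63 = 111111000001
R = NOT 111111000001 = 000000111110 = 62
R = −(62) = -62 = 111111000010
R = -62 − 2042 = -2104; wraps to 1992 = 011111001000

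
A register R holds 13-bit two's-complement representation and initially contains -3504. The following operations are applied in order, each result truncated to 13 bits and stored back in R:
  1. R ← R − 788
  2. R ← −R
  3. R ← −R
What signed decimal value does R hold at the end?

3900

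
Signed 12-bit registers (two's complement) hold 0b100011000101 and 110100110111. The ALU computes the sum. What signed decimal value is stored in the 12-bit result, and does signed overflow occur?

0b100011000101 → 100011000101 = -1851 (signed)
110100110111 = -713 (signed)
  100011000101
+ 110100110111
= 010111111100  (discard carry-out 1)
Result 010111111100: MSB = 0 → value 1532.
Both addends are negative but the stored result is non-negative: signed overflow. The true value -1851 + (-713) = -2564 lies outside [-2048, 2047].

1532; overflow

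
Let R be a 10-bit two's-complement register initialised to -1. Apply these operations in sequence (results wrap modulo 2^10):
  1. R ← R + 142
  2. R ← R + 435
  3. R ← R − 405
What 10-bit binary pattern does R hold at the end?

Start: R = -1 = 1111111111.
R = -1 + 142 = 141 = 0010001101
R = 141 + 435 = 576; wraps to -448 = 1001000000
R = -448 − 405 = -853; wraps to 171 = 0010101011

0010101011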